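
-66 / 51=-22 / 17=-1.29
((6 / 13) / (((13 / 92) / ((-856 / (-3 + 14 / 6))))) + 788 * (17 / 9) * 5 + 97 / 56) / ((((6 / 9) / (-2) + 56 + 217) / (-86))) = -42624409147 / 11612328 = -3670.62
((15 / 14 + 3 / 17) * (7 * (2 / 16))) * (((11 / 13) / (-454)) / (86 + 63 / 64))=-0.00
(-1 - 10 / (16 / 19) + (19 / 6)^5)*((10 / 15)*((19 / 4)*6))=45143677 / 7776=5805.51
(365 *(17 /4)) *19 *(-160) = -4715800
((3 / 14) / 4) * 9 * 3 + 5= 361 / 56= 6.45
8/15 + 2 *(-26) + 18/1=-33.47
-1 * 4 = -4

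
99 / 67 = 1.48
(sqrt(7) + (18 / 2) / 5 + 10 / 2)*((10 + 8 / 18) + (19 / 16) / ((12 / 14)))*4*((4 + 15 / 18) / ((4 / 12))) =98803*sqrt(7) / 144 + 1679651 / 360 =6481.03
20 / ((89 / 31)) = 620 / 89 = 6.97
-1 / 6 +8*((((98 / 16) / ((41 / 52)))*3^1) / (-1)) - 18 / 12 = -23137 / 123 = -188.11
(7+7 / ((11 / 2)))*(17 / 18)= 1547 / 198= 7.81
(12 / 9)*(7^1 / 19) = 0.49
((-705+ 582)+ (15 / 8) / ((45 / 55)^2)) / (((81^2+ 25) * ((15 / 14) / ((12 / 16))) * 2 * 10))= -181741 / 284515200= -0.00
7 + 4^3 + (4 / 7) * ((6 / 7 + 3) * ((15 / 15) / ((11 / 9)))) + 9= 44092 / 539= 81.80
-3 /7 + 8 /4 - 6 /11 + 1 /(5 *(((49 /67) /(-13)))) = -6816 /2695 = -2.53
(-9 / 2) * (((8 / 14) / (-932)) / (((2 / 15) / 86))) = 5805 / 3262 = 1.78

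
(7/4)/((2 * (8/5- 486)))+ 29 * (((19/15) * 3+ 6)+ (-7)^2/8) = 6391633/13840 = 461.82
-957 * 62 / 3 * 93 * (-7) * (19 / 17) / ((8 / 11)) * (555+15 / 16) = 11968110876645 / 1088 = 11000101908.68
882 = 882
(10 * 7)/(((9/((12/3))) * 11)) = 2.83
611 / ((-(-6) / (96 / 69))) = 9776 / 69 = 141.68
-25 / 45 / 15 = -1 / 27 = -0.04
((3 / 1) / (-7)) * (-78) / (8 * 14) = 117 / 392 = 0.30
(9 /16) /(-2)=-9 /32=-0.28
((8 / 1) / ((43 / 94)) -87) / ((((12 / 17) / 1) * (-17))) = 2989 / 516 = 5.79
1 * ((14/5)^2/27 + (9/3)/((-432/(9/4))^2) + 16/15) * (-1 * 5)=-3752161/552960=-6.79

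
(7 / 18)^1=7 / 18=0.39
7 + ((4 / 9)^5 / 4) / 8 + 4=649571 / 59049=11.00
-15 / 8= -1.88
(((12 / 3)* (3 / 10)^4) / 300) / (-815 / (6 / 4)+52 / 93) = -837 / 4206500000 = -0.00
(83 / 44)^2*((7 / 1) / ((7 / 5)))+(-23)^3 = -23520867 / 1936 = -12149.21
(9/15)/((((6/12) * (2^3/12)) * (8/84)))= 189/10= 18.90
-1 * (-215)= 215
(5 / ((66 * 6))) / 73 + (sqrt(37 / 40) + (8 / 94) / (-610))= 13859 / 414396180 + sqrt(370) / 20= 0.96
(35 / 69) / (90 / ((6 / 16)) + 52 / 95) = 3325 / 1576788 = 0.00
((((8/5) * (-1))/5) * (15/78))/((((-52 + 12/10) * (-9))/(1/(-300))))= 1/2228850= 0.00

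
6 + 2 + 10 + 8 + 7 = 33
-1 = -1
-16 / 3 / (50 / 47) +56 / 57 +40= 51256 / 1425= 35.97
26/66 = 13/33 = 0.39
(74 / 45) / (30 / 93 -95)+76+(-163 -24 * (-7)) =10695781 / 132075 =80.98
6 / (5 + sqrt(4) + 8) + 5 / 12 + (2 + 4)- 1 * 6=49 / 60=0.82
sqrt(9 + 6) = sqrt(15) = 3.87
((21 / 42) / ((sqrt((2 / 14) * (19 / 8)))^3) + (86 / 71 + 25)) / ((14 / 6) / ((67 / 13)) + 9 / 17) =47838 * sqrt(266) / 302879 + 6359037 / 238276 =29.26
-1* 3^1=-3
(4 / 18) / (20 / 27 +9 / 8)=48 / 403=0.12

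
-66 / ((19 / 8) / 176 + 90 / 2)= -92928 / 63379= -1.47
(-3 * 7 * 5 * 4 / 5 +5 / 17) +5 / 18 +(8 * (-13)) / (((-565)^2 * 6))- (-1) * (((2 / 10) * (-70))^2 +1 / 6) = 112.74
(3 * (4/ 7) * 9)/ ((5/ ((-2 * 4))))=-864/ 35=-24.69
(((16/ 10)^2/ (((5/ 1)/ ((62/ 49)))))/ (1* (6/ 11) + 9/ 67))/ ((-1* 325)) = -2924416/ 997303125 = -0.00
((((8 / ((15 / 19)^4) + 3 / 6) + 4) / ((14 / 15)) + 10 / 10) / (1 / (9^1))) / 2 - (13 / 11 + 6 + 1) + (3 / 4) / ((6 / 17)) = 13794373 / 115500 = 119.43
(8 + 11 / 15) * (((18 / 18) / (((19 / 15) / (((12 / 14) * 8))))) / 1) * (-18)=-113184 / 133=-851.01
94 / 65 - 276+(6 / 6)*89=-12061 / 65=-185.55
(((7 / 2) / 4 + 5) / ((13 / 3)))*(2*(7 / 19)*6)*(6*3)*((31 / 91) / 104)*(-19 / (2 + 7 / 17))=-2006289 / 720616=-2.78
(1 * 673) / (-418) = -673 / 418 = -1.61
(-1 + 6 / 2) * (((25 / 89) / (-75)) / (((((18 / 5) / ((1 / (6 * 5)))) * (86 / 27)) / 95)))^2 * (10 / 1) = 45125 / 2109013776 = 0.00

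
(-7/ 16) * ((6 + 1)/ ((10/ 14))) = -343/ 80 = -4.29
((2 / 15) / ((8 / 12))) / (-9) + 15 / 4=671 / 180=3.73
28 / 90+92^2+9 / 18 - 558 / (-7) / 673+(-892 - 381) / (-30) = 1803518396 / 211995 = 8507.36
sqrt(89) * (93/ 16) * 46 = 2139 * sqrt(89)/ 8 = 2522.41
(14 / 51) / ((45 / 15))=14 / 153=0.09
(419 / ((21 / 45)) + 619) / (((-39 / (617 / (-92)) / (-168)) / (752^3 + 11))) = -18635464633637.55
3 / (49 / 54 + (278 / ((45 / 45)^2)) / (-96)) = -1296 / 859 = -1.51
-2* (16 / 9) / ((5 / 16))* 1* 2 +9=-619 / 45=-13.76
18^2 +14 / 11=3578 / 11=325.27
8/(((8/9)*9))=1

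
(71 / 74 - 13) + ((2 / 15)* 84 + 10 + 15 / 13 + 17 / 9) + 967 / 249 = 57797149 / 3593070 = 16.09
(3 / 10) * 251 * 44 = 16566 / 5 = 3313.20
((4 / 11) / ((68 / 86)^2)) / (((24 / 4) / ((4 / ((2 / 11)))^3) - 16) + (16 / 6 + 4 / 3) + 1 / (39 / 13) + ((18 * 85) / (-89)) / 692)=-41337064956 / 830888784433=-0.05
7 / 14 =1 / 2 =0.50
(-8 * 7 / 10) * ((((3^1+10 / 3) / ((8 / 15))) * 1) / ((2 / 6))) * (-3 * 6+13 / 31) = 217455 / 62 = 3507.34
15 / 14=1.07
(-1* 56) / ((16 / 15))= -105 / 2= -52.50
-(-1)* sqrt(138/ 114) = sqrt(437)/ 19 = 1.10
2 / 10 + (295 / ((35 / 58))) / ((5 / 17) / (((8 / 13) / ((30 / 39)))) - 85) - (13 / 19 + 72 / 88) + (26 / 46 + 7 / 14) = -2328997201 / 387299990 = -6.01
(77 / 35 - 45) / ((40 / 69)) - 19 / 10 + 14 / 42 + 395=95881 / 300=319.60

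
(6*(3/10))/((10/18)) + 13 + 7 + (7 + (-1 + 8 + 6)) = 1081/25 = 43.24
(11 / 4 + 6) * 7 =245 / 4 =61.25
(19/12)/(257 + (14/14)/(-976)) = 4636/752493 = 0.01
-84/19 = -4.42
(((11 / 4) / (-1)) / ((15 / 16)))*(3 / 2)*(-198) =4356 / 5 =871.20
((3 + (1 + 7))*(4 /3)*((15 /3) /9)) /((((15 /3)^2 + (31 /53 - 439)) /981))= -19.33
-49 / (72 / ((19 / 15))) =-931 / 1080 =-0.86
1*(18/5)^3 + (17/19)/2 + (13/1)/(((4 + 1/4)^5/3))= 317869921037/6744320750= 47.13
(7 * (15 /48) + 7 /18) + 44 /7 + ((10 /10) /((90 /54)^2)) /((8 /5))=45799 /5040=9.09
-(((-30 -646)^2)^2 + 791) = -208827065367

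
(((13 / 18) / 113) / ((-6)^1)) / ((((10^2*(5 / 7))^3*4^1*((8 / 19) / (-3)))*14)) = 12103 / 32544000000000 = 0.00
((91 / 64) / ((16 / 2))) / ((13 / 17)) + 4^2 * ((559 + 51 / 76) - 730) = -26509099 / 9728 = -2725.03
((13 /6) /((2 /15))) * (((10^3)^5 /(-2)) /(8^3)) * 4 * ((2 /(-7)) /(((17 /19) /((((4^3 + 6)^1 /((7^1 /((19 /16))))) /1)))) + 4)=-1571044921875000 /119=-13202058167016.81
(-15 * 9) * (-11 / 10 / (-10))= -297 / 20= -14.85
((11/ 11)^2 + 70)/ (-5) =-71/ 5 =-14.20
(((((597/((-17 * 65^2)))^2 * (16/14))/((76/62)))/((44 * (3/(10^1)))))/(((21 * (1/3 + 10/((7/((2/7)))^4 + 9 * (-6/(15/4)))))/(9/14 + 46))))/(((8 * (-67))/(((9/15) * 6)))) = -623852268845265333/2856929985544403451182500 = -0.00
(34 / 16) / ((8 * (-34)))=-1 / 128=-0.01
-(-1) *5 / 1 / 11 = 0.45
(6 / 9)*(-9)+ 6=0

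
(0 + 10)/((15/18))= 12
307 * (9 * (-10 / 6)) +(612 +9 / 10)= -39921 / 10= -3992.10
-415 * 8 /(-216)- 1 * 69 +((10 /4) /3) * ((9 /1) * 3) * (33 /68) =-156833 /3672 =-42.71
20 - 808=-788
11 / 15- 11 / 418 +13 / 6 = 273 / 95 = 2.87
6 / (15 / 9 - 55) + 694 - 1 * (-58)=60151 / 80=751.89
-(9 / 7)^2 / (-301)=81 / 14749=0.01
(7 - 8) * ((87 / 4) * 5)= -435 / 4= -108.75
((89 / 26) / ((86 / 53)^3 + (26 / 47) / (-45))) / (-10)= -5604772419 / 69752157176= -0.08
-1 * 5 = -5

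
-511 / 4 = -127.75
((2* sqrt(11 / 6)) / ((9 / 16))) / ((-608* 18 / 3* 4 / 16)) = -sqrt(66) / 1539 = -0.01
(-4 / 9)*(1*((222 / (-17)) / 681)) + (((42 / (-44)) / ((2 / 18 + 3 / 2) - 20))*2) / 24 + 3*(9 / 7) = 3.87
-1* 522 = -522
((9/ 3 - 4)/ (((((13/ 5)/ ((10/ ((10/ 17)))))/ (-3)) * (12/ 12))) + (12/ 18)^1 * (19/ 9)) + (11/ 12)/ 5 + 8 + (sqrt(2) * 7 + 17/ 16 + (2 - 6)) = 7 * sqrt(2) + 737623/ 28080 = 36.17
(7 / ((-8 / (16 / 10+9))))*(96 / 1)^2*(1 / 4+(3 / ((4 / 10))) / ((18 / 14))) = -2599968 / 5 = -519993.60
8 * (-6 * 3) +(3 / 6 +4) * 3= -261 / 2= -130.50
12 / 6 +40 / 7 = 54 / 7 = 7.71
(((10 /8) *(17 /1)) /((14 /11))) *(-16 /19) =-14.06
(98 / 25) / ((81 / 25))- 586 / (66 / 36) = -318.43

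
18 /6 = 3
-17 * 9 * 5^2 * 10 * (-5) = 191250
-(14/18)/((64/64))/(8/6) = -7/12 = -0.58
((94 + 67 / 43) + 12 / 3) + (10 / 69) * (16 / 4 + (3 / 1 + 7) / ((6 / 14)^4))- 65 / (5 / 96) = -11545129 / 10449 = -1104.90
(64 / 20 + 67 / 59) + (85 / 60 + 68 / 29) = 831247 / 102660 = 8.10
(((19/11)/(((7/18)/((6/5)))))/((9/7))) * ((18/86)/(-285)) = -36/11825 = -0.00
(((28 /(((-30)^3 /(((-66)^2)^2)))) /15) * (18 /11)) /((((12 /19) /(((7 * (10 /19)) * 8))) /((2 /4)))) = -6261024 /125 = -50088.19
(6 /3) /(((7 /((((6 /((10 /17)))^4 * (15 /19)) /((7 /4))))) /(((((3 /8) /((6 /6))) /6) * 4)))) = 348.80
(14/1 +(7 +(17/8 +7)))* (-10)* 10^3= -301250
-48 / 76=-12 / 19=-0.63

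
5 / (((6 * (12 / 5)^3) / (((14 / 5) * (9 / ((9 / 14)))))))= 6125 / 2592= 2.36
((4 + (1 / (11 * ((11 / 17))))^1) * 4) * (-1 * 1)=-2004 / 121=-16.56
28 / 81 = 0.35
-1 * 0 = 0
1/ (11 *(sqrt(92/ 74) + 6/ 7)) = -777/ 5071 + 49 *sqrt(1702)/ 10142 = 0.05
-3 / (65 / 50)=-30 / 13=-2.31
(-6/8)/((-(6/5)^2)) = 25/48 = 0.52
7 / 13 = 0.54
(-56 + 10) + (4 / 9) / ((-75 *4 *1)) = -31051 / 675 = -46.00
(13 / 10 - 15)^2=18769 / 100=187.69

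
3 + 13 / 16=61 / 16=3.81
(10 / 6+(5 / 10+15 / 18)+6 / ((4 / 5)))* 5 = 105 / 2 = 52.50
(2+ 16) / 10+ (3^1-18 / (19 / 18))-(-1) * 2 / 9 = -10286 / 855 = -12.03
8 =8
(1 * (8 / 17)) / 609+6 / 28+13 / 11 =318161 / 227766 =1.40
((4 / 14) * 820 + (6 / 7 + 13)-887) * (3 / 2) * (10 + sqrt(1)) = -73788 / 7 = -10541.14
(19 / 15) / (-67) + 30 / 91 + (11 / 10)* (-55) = -11009213 / 182910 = -60.19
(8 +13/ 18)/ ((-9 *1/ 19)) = -2983/ 162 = -18.41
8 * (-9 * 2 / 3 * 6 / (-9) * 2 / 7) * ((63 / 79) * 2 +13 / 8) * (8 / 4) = 58.88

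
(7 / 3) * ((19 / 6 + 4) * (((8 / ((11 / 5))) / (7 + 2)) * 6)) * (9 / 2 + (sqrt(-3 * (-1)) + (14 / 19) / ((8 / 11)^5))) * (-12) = -3804924445 / 963072 - 48160 * sqrt(3) / 99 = -4793.40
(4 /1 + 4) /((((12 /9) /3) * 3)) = 6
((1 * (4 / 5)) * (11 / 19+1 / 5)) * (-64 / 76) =-4736 / 9025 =-0.52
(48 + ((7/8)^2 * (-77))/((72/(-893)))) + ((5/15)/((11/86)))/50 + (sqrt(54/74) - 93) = 3 * sqrt(111)/37 + 869596523/1267200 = 687.09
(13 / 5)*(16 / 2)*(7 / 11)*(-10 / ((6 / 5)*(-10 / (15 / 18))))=9.19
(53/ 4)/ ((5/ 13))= 689/ 20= 34.45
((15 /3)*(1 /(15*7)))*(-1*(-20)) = 20 /21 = 0.95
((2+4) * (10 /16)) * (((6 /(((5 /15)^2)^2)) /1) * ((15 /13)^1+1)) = 3925.38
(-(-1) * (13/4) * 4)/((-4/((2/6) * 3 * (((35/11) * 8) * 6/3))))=-1820/11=-165.45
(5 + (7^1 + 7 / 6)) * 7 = 553 / 6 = 92.17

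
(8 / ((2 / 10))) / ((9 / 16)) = 640 / 9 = 71.11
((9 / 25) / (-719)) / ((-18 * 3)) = 1 / 107850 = 0.00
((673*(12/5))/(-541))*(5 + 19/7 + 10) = -1001424/18935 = -52.89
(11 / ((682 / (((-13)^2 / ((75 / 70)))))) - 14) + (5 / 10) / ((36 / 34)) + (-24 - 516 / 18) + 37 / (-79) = -64.12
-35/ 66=-0.53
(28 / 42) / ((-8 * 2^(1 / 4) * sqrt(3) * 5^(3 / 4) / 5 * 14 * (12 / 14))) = -2^(3 / 4) * sqrt(3) * 5^(1 / 4) / 864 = -0.01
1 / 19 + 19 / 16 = 377 / 304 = 1.24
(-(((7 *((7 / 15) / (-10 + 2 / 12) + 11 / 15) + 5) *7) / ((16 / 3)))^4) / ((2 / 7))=-5946314683426545127 / 62040888320000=-95845.09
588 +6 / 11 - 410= 1964 / 11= 178.55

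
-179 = -179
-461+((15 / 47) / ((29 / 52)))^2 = -855823109 / 1857769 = -460.67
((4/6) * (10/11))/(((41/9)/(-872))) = -52320/451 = -116.01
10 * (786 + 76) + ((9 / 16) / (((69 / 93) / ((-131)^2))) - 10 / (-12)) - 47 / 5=119353897 / 5520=21622.08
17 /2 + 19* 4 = 169 /2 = 84.50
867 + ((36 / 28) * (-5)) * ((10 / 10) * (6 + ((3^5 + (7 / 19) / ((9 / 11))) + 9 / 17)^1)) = -239024 / 323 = -740.01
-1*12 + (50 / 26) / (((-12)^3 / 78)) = -3481 / 288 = -12.09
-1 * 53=-53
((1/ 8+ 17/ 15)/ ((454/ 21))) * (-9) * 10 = -9513/ 1816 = -5.24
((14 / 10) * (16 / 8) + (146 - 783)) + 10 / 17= -53857 / 85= -633.61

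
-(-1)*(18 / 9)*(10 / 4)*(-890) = -4450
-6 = -6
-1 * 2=-2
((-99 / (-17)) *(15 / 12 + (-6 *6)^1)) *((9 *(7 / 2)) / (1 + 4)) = -866943 / 680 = -1274.92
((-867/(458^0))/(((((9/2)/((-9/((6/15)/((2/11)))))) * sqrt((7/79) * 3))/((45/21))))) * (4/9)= 57800 * sqrt(1659)/1617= 1455.93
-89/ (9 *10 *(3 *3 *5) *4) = -89/ 16200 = -0.01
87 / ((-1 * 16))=-87 / 16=-5.44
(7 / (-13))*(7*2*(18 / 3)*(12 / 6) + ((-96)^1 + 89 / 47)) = -24311 / 611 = -39.79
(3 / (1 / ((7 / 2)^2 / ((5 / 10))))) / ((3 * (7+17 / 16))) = 392 / 129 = 3.04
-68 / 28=-17 / 7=-2.43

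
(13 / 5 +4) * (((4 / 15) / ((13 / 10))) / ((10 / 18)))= 792 / 325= 2.44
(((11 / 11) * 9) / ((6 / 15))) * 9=202.50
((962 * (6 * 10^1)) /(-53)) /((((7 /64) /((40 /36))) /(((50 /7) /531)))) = -615680000 /4137021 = -148.82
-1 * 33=-33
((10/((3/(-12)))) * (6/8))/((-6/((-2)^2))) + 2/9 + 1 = 191/9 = 21.22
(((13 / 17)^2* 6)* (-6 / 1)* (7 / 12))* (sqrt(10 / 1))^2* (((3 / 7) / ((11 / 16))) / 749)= -243360 / 2381071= -0.10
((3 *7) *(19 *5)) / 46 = 1995 / 46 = 43.37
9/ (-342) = -1/ 38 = -0.03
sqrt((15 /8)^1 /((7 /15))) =15 * sqrt(14) /28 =2.00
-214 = -214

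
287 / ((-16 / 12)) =-861 / 4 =-215.25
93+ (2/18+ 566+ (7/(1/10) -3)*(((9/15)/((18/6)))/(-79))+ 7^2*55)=11923262/3555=3353.94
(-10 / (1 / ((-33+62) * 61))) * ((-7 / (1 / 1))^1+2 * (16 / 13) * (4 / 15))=4376506 / 39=112218.10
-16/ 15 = -1.07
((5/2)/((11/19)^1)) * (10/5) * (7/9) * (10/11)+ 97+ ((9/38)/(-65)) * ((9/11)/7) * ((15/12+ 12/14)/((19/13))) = 79446486359/770532840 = 103.11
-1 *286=-286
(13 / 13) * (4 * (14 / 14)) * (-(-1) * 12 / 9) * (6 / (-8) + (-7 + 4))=-20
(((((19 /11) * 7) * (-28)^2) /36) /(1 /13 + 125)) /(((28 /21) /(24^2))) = 2711072 /2981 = 909.45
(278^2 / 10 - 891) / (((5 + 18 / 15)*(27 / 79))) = 2700773 / 837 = 3226.73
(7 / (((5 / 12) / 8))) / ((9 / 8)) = 119.47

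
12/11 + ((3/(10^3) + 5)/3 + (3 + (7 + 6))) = 18.76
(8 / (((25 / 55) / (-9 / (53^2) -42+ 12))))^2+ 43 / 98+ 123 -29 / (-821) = 4427571582495646407 / 15871308007450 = 278967.03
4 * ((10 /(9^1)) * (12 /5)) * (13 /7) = 416 /21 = 19.81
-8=-8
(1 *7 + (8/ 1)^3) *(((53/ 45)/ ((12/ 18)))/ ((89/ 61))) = 559309/ 890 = 628.44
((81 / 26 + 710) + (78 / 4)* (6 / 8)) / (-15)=-15137 / 312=-48.52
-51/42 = -17/14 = -1.21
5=5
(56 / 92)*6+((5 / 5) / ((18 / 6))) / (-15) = 3757 / 1035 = 3.63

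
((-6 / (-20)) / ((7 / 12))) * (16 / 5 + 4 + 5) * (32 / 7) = 35136 / 1225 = 28.68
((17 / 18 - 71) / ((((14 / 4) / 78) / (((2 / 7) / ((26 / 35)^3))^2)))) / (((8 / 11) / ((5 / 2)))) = -28592265625 / 10967424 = -2607.02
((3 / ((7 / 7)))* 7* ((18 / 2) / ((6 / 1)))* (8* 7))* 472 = 832608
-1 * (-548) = 548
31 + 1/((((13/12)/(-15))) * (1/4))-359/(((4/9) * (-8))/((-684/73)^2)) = 8840.10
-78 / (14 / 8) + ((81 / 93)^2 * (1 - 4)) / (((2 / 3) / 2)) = -345759 / 6727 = -51.40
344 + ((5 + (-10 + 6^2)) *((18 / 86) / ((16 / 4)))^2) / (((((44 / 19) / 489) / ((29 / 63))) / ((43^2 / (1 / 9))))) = 678256561 / 4928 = 137633.23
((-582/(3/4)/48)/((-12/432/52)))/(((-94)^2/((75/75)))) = 7566/2209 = 3.43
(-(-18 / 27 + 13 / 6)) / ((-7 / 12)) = 18 / 7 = 2.57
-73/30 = -2.43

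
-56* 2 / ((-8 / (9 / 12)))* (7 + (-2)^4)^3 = 255507 / 2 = 127753.50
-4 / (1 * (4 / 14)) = -14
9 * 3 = 27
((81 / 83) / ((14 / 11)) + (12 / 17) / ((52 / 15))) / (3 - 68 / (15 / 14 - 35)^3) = 26707338421875 / 82613772730034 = 0.32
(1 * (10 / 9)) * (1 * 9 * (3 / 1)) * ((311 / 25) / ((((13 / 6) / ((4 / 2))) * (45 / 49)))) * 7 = 853384 / 325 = 2625.80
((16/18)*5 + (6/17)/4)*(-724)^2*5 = 1817580280/153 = 11879609.67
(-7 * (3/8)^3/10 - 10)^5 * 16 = -358385832661851514975949/219902325555200000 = -1629750.08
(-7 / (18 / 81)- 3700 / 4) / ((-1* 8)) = 1913 / 16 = 119.56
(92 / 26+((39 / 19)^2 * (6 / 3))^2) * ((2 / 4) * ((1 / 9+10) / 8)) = 442027943 / 9383112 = 47.11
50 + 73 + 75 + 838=1036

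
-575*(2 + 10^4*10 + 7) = -57505175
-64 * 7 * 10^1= -4480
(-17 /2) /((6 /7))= -119 /12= -9.92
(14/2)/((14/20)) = 10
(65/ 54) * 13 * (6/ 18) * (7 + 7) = 5915/ 81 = 73.02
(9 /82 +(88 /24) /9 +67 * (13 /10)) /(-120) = -484961 /664200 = -0.73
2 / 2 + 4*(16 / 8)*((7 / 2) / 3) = 31 / 3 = 10.33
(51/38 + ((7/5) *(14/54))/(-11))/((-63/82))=-3028793/1777545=-1.70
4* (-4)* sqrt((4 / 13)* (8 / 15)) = -64* sqrt(390) / 195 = -6.48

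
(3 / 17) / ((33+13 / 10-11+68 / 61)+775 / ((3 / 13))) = 5490 / 105237293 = 0.00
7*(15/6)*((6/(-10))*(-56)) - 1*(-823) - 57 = 1354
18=18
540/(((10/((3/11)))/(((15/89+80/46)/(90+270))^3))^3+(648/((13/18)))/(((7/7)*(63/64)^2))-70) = 0.00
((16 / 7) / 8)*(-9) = -2.57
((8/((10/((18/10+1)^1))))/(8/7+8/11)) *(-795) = -28567/30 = -952.23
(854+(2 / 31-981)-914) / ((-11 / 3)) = 96807 / 341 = 283.89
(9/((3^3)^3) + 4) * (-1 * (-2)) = 17498/2187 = 8.00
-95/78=-1.22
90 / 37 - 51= -1797 / 37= -48.57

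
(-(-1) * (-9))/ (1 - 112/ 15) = 135/ 97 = 1.39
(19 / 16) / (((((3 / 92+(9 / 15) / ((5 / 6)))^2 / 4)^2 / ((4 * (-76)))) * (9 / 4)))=-646544646400000000 / 80803613180889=-8001.43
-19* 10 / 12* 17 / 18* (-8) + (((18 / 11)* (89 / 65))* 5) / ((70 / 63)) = 129.71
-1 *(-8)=8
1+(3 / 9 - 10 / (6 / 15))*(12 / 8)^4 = -991 / 8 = -123.88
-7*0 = 0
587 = 587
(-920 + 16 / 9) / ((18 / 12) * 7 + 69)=-16528 / 1431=-11.55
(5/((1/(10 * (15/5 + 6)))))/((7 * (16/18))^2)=18225/1568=11.62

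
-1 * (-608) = 608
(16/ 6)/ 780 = 2/ 585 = 0.00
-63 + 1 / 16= -1007 / 16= -62.94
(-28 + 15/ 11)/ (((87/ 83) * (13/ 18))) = -35.19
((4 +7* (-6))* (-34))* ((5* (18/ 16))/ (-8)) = -908.44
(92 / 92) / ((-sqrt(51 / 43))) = -sqrt(2193) / 51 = -0.92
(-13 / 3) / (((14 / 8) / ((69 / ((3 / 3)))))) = -1196 / 7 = -170.86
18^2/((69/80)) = 8640/23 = 375.65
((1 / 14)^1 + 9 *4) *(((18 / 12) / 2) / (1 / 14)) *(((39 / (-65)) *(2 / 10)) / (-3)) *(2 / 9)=101 / 30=3.37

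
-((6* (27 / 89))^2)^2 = -688747536 / 62742241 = -10.98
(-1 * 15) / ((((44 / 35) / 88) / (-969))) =1017450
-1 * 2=-2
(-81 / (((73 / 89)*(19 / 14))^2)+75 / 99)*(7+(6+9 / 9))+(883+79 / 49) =-62027990056 / 3110734473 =-19.94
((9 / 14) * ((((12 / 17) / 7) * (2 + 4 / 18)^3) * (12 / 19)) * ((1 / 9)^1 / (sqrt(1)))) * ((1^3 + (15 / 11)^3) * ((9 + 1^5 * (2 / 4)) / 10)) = 15059200 / 89806563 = 0.17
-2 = -2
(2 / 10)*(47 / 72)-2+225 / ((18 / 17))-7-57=52787 / 360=146.63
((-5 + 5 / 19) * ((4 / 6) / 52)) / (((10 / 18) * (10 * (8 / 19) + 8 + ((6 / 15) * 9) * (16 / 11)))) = -1485 / 237016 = -0.01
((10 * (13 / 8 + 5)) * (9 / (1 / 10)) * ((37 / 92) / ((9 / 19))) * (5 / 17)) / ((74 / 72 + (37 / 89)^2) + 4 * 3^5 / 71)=23573392052625 / 235756783666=99.99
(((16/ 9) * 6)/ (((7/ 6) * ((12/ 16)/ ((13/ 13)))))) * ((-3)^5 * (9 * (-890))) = 23727908.57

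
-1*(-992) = 992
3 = 3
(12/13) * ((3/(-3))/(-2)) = 6/13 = 0.46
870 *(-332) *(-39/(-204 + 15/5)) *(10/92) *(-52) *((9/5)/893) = 878651280/1376113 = 638.50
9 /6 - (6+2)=-13 /2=-6.50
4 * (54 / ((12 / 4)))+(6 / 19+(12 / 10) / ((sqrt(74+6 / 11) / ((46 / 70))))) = 69 * sqrt(2255) / 35875+1374 / 19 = 72.41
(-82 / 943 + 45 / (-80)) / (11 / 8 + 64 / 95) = -22705 / 71622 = -0.32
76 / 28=2.71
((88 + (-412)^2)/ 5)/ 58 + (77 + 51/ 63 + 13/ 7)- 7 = 286358/ 435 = 658.29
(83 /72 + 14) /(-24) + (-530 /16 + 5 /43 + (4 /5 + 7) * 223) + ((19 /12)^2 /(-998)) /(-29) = 9170619355423 /5376265920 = 1705.76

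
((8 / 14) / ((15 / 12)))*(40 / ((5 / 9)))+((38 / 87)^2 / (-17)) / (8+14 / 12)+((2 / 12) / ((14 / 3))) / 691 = 1502221256509 / 45642028740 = 32.91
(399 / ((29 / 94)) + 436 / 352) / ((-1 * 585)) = -3303689 / 1492920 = -2.21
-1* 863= -863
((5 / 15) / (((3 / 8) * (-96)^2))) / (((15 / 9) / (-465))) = -31 / 1152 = -0.03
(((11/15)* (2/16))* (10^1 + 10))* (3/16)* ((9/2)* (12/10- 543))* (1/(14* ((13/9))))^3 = -27930177/275591680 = -0.10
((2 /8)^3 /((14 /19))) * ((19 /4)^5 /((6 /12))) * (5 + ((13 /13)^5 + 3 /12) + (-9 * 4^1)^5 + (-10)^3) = -11378925089861199 /1835008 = -6201022060.86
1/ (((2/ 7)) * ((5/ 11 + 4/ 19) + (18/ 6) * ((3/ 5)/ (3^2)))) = 7315/ 1808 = 4.05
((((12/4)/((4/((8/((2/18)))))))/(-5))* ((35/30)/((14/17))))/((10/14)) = -1071/50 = -21.42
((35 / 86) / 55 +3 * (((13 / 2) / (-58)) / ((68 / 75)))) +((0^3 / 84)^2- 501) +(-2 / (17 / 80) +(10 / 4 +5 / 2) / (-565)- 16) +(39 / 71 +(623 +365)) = 13822483996005 / 29934005552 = 461.77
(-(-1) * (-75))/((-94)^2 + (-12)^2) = -15/1796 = -0.01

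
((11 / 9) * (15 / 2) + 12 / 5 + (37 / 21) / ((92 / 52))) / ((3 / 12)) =121354 / 2415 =50.25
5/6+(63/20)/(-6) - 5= -563/120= -4.69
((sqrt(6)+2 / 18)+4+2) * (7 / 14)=4.28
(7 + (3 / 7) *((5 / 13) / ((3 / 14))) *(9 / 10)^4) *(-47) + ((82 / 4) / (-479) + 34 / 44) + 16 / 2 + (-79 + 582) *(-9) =-333648243723 / 68497000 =-4870.99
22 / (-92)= -0.24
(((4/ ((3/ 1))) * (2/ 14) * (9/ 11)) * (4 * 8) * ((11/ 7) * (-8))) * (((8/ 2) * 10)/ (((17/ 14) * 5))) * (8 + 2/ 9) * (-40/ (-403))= -48496640/ 143871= -337.08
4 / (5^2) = 4 / 25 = 0.16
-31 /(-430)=31 /430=0.07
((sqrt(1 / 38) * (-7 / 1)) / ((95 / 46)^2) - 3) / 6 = -1 / 2 - 3703 * sqrt(38) / 514425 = -0.54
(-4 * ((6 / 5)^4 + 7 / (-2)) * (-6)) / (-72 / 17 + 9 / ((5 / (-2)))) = 4.37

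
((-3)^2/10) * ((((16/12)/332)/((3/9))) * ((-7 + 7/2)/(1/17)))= -1071/1660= -0.65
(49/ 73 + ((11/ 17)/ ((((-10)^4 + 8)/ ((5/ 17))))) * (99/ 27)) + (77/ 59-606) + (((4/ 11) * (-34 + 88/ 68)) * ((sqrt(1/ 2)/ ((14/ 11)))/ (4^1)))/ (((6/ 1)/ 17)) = -608.70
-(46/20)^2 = -529/100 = -5.29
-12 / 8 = -3 / 2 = -1.50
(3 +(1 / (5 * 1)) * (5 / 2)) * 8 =28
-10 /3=-3.33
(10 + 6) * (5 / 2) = 40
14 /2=7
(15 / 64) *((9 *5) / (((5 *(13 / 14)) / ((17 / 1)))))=16065 / 416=38.62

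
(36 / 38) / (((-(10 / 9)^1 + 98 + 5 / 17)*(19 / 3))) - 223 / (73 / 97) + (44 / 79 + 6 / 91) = -832947970542971 / 2816957580073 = -295.69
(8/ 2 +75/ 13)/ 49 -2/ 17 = 885/ 10829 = 0.08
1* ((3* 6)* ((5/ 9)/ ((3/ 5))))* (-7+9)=100/ 3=33.33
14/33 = 0.42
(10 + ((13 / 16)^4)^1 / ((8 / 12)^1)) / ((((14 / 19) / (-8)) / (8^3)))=-26531657 / 448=-59222.45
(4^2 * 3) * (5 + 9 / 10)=1416 / 5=283.20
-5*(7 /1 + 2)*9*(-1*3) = 1215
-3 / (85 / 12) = -36 / 85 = -0.42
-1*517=-517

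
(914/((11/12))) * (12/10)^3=2369088/1375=1722.97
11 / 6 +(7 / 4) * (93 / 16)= 12.01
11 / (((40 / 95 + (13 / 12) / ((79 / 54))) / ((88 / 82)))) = 132088 / 12997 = 10.16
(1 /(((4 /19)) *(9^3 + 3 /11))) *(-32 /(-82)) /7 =418 /1151157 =0.00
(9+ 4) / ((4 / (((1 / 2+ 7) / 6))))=4.06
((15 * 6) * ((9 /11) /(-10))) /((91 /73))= -5913 /1001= -5.91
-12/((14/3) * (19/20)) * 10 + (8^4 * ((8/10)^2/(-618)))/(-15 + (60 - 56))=-26.68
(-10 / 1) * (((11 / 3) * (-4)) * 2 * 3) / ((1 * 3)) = 880 / 3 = 293.33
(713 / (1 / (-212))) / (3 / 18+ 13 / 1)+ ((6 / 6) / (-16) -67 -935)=-12482.27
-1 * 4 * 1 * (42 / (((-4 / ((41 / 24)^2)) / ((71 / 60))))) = 835457 / 5760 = 145.04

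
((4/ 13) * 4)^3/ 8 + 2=4906/ 2197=2.23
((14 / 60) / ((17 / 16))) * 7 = 392 / 255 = 1.54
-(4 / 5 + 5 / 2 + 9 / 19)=-3.77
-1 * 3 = -3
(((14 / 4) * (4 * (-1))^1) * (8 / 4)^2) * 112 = -6272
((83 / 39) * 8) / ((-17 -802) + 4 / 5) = -3320 / 159549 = -0.02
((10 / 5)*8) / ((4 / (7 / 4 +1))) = 11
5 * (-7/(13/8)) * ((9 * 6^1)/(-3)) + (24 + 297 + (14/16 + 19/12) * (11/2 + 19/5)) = 760817/1040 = 731.55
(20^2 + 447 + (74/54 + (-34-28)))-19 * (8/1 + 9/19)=16885/27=625.37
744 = 744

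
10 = 10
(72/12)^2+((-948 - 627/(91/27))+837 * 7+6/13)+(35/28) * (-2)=4758.93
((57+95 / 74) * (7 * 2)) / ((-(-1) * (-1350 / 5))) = -30191 / 9990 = -3.02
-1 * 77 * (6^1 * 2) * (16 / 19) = -778.11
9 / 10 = 0.90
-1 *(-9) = 9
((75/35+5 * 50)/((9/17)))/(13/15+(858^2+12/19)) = 2850475/4405950507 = 0.00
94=94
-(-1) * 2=2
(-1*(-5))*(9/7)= 45/7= 6.43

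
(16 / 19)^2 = 256 / 361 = 0.71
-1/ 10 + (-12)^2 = 1439/ 10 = 143.90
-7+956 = 949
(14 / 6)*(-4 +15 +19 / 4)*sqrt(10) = 147*sqrt(10) / 4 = 116.21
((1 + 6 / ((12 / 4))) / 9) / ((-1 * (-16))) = 1 / 48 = 0.02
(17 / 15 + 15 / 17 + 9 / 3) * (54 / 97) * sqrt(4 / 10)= 1.77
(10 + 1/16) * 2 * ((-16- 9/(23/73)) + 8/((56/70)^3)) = -37275/64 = -582.42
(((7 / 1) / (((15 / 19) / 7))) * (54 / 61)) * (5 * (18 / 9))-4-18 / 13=431438 / 793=544.06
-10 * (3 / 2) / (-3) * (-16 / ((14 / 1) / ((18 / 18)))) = -5.71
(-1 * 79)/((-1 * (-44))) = -1.80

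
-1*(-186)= 186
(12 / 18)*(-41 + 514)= 946 / 3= 315.33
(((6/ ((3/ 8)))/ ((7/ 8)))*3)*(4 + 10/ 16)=1776/ 7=253.71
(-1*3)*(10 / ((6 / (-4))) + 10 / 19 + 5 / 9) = 955 / 57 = 16.75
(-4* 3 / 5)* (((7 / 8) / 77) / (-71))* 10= 3 / 781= 0.00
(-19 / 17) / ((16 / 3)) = -57 / 272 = -0.21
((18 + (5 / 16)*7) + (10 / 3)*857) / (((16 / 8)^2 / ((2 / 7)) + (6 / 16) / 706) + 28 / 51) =828672089 / 4190969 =197.73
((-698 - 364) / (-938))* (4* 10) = 21240 / 469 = 45.29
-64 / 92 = -16 / 23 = -0.70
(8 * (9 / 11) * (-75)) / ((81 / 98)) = -19600 / 33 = -593.94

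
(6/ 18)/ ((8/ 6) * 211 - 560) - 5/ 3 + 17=38453/ 2508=15.33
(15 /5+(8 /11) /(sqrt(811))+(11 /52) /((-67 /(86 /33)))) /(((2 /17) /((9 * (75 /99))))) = 5100 * sqrt(811) /98131+6644875 /38324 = 174.87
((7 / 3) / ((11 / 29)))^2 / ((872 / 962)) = 19821529 / 474804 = 41.75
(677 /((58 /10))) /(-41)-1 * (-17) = 16828 /1189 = 14.15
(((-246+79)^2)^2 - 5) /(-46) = -388898158 /23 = -16908615.57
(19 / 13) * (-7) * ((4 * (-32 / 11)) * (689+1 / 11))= 129041920 / 1573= 82035.55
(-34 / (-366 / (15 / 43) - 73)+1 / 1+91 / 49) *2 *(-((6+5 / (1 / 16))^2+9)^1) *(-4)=6718408400 / 39277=171051.97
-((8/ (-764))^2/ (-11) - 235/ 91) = 94303749/ 36517481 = 2.58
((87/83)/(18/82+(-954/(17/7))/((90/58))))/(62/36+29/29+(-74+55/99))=5457510/93135555707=0.00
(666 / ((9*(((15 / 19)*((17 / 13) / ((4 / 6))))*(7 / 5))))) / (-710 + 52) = -18278 / 352359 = -0.05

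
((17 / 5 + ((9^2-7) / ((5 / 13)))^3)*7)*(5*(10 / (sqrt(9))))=12463885742 / 15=830925716.13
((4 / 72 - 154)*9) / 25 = -2771 / 50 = -55.42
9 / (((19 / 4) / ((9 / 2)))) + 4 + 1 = 257 / 19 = 13.53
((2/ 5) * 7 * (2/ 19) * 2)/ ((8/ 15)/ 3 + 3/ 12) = 288/ 209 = 1.38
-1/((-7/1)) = 1/7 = 0.14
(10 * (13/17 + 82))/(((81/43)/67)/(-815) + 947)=16518285525/18900346054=0.87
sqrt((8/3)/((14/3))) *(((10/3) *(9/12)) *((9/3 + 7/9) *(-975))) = -55250 *sqrt(7)/21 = -6960.85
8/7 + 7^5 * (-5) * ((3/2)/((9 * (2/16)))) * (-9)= 7058948/7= 1008421.14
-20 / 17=-1.18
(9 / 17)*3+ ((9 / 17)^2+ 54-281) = -65063 / 289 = -225.13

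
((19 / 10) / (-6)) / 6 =-19 / 360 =-0.05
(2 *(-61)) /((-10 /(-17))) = -1037 /5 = -207.40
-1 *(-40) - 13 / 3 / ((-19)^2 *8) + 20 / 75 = 581429 / 14440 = 40.27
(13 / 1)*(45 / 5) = 117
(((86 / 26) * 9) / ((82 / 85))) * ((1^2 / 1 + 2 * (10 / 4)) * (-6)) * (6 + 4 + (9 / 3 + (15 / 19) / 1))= -155132820 / 10127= -15318.73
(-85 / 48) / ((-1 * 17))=5 / 48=0.10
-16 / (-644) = 4 / 161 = 0.02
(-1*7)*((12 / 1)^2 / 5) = -201.60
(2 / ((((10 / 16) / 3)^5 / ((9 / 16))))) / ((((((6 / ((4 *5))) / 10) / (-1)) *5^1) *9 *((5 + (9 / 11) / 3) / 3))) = -21897216 / 18125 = -1208.12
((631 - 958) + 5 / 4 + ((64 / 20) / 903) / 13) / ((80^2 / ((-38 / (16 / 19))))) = 27609107081 / 12020736000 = 2.30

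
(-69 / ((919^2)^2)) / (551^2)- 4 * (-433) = 375070693032899251903 / 216553517917378321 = 1732.00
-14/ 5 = -2.80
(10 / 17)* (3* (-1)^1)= -30 / 17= -1.76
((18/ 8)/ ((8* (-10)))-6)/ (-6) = 643/ 640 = 1.00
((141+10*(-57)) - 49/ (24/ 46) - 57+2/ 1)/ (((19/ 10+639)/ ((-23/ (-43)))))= -797525/ 1653522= -0.48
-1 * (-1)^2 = -1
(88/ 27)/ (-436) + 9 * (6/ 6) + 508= 1521509/ 2943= 516.99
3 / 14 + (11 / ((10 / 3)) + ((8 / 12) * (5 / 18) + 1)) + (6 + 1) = 11056 / 945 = 11.70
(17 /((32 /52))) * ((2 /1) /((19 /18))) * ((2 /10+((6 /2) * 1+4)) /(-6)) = -5967 /95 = -62.81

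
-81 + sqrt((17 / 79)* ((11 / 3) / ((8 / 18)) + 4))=-81 + 7* sqrt(1343) / 158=-79.38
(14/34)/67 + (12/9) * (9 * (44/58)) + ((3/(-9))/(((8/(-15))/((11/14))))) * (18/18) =35517393/3699472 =9.60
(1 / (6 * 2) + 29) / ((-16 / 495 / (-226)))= 6507105 / 32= 203347.03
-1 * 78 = -78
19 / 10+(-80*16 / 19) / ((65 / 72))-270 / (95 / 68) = -656987 / 2470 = -265.99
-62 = -62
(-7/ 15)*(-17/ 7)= 17/ 15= 1.13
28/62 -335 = -10371/31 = -334.55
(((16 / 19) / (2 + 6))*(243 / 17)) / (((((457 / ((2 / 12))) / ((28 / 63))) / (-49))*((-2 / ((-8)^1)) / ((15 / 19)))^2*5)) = -0.02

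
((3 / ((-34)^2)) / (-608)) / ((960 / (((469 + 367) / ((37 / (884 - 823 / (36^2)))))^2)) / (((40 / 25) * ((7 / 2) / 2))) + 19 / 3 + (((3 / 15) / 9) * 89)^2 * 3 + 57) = -0.00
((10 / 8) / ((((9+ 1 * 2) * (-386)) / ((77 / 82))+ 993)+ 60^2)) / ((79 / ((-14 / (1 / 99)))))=-24255 / 78842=-0.31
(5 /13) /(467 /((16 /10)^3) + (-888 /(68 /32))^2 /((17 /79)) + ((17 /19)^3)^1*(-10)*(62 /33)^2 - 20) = 93945376673280 /198231092235391928089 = 0.00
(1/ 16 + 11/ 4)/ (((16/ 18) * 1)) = 405/ 128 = 3.16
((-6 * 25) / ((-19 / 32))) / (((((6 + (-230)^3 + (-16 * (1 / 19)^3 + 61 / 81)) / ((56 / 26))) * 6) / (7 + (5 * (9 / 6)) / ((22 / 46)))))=-163422100800 / 966640809766489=-0.00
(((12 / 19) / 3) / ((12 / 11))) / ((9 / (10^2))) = 1100 / 513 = 2.14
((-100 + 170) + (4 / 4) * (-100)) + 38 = 8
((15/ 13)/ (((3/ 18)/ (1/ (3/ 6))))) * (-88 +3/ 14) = -110610/ 91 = -1215.49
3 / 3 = 1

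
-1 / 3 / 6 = -1 / 18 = -0.06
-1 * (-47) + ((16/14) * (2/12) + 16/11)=11237/231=48.65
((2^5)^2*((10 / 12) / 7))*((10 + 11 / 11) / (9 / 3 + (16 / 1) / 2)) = 2560 / 21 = 121.90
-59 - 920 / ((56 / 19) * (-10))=-389 / 14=-27.79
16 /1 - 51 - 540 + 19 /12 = -6881 /12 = -573.42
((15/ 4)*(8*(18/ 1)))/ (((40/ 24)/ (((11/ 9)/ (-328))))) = -99/ 82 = -1.21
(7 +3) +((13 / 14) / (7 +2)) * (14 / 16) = 1453 / 144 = 10.09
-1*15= -15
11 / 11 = 1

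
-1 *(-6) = 6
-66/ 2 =-33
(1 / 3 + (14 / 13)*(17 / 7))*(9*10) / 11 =24.13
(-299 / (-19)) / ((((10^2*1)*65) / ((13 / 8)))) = 299 / 76000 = 0.00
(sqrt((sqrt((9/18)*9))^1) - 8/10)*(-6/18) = -2^(3/4)*sqrt(3)/6+4/15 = -0.22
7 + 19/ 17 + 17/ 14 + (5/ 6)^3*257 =4062743/ 25704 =158.06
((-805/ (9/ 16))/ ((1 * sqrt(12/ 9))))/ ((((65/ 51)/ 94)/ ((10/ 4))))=-5145560 * sqrt(3)/ 39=-228522.34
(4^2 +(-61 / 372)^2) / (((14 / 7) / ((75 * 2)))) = 55446625 / 46128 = 1202.02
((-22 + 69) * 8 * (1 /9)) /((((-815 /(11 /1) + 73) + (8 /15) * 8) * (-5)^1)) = -2.63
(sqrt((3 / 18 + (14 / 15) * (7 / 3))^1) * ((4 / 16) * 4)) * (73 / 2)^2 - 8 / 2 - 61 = -65 + 5329 * sqrt(2110) / 120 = 1974.89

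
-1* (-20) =20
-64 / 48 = -4 / 3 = -1.33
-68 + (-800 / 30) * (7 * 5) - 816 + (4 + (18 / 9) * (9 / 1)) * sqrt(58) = -5452 / 3 + 22 * sqrt(58) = -1649.79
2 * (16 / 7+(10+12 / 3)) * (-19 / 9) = -1444 / 21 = -68.76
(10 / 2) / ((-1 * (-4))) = 5 / 4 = 1.25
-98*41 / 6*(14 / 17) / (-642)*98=1378174 / 16371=84.18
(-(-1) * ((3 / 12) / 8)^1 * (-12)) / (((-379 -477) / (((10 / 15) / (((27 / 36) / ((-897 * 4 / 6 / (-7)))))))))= 299 / 8988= 0.03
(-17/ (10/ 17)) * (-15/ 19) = 867/ 38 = 22.82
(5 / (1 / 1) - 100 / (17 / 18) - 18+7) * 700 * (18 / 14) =-1711800 / 17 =-100694.12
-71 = -71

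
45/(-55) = -0.82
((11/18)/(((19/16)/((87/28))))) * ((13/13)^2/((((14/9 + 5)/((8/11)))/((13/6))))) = 3016/7847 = 0.38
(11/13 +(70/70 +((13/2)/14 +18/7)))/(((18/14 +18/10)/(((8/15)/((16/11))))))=0.58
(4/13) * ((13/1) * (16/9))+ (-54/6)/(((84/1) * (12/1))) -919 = -919193/1008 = -911.90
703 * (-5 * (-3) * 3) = 31635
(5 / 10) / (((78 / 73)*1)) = 73 / 156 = 0.47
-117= -117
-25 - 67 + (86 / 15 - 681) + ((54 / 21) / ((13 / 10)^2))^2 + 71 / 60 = -12826622377 / 16793868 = -763.77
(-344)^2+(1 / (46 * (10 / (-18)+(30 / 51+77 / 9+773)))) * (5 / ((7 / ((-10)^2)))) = 253145203802 / 2139207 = 118336.00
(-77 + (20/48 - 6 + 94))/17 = 137/204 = 0.67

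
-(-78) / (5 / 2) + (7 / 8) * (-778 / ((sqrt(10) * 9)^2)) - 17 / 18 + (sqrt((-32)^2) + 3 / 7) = 280523 / 4536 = 61.84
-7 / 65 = -0.11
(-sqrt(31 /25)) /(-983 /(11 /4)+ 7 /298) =3278* sqrt(31) /5858295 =0.00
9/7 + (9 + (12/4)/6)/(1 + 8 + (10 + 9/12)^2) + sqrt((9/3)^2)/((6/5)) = 107757/27902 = 3.86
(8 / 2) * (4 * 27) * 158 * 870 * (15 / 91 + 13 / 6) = 12599033760 / 91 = 138450920.44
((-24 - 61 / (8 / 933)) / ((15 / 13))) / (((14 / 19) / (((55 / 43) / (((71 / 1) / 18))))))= -2722.51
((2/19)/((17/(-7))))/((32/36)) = -63/1292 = -0.05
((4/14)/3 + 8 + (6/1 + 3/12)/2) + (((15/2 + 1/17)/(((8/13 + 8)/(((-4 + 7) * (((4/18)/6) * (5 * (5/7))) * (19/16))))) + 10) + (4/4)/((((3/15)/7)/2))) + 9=386278751/3838464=100.63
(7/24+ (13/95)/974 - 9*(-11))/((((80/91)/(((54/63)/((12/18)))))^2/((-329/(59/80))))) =-165509752821777/1746966400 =-94741.23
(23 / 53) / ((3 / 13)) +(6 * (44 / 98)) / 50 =376769 / 194775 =1.93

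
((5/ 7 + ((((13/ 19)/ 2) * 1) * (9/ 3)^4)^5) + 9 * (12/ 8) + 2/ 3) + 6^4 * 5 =27197798535261793/ 1663938528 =16345434.69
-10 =-10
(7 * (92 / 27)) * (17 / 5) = 10948 / 135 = 81.10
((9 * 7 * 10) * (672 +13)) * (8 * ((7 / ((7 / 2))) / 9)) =767200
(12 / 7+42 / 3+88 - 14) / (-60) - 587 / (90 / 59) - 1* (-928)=341267 / 630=541.69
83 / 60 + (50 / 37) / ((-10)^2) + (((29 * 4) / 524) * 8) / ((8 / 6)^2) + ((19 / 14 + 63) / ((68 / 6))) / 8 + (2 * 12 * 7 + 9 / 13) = 36371948843 / 211716960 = 171.80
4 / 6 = 2 / 3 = 0.67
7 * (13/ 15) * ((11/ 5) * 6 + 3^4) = 14287/ 25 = 571.48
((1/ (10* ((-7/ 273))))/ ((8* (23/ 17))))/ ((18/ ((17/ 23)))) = -3757/ 253920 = -0.01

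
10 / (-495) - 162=-16040 / 99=-162.02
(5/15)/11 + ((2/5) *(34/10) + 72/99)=1747/825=2.12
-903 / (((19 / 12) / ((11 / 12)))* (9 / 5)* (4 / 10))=-82775 / 114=-726.10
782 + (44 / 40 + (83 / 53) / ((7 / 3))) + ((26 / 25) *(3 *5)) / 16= 784.75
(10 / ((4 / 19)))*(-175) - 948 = -18521 / 2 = -9260.50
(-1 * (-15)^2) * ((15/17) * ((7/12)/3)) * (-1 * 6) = 7875/34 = 231.62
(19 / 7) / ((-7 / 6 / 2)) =-228 / 49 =-4.65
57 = 57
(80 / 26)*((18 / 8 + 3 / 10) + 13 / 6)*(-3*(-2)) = 87.08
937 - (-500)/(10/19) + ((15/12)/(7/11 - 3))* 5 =195973/104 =1884.36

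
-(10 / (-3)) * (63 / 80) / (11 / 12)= 63 / 22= 2.86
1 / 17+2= 35 / 17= 2.06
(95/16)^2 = 9025/256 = 35.25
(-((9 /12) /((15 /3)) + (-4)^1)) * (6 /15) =77 /50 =1.54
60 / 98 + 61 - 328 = -266.39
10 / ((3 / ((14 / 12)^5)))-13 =-67597 / 11664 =-5.80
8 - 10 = -2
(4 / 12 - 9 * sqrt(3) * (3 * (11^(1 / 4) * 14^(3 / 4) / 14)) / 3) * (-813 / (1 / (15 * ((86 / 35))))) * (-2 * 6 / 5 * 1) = -11326716 * 11^(1 / 4) * 14^(3 / 4) * sqrt(3) / 245+839016 / 35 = -1031490.48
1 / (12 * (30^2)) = 1 / 10800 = 0.00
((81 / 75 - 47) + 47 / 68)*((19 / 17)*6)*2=-4382673 / 7225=-606.60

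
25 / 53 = 0.47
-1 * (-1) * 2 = 2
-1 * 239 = -239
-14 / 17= -0.82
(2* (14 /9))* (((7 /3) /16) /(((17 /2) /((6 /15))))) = 49 /2295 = 0.02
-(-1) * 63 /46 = 63 /46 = 1.37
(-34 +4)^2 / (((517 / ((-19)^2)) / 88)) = 2599200 / 47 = 55302.13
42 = 42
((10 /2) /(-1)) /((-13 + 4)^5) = 5 /59049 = 0.00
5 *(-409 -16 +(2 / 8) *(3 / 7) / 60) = -237999 / 112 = -2124.99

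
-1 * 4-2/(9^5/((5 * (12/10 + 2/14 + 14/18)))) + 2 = -7441510/3720087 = -2.00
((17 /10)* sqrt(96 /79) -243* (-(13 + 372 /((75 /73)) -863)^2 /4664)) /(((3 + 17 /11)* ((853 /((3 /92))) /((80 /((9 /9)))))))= 2244* sqrt(474) /38747525 + 27117196929 /3249396875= 8.35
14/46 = 7/23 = 0.30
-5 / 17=-0.29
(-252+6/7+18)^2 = 2663424/49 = 54355.59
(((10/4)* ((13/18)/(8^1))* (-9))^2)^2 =17850625/1048576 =17.02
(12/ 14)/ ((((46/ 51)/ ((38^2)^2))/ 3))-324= 957025260/ 161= 5944256.27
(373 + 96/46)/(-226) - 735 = -3829157/5198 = -736.66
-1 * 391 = -391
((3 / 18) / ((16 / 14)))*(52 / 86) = 91 / 1032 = 0.09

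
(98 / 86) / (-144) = -49 / 6192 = -0.01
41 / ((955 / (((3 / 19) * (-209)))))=-1353 / 955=-1.42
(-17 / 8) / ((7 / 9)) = -153 / 56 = -2.73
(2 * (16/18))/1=16/9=1.78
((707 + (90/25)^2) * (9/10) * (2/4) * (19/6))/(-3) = -341981/1000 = -341.98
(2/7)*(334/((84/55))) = 9185/147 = 62.48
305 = 305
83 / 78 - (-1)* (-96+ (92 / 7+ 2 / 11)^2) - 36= 21555851 / 462462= 46.61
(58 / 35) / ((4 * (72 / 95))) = 551 / 1008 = 0.55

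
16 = 16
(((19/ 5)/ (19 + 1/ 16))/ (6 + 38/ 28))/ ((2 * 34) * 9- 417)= 0.00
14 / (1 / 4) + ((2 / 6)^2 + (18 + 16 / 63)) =4685 / 63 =74.37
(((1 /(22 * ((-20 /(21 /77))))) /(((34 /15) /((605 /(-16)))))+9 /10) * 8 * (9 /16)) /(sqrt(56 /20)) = 178281 * sqrt(70) /609280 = 2.45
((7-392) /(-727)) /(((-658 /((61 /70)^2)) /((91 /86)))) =-532103 /822789520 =-0.00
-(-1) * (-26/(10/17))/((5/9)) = -1989/25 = -79.56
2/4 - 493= -985/2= -492.50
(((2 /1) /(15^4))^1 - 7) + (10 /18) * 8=-129373 /50625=-2.56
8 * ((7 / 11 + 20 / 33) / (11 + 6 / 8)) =1312 / 1551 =0.85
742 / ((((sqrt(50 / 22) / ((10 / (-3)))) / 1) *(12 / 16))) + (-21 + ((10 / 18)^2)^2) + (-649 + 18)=-5936 *sqrt(11) / 9 - 4277147 / 6561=-2839.40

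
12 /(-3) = -4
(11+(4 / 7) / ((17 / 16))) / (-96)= -1373 / 11424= -0.12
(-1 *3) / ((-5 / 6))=3.60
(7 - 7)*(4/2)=0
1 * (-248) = -248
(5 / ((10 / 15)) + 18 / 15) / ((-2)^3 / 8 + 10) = 29 / 30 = 0.97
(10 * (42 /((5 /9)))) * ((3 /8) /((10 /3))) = 85.05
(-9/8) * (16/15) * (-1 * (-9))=-54/5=-10.80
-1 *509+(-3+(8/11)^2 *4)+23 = -58913/121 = -486.88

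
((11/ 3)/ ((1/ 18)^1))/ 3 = 22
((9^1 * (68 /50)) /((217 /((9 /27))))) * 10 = 204 /1085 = 0.19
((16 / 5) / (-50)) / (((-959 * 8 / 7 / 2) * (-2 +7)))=2 / 85625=0.00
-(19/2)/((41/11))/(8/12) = -627/164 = -3.82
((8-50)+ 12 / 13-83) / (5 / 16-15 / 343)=-8852144 / 19175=-461.65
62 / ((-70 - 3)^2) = 62 / 5329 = 0.01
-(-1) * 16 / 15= 16 / 15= 1.07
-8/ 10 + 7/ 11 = -9/ 55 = -0.16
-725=-725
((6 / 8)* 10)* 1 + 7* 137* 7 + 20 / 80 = 26883 / 4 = 6720.75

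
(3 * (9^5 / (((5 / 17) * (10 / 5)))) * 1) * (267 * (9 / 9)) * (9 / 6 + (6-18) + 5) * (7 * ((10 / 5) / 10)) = -61913407941 / 100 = -619134079.41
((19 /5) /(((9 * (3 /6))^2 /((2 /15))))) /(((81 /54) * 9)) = 304 /164025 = 0.00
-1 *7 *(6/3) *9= -126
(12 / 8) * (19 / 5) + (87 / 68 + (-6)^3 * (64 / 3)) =-1564347 / 340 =-4601.02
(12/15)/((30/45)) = 6/5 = 1.20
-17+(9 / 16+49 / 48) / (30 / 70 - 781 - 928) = -2439973 / 143520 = -17.00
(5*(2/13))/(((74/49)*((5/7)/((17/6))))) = 5831/2886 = 2.02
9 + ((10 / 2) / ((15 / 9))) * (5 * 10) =159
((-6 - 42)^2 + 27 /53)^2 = 14917935321 /2809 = 5310763.73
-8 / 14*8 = -4.57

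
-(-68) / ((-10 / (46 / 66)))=-782 / 165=-4.74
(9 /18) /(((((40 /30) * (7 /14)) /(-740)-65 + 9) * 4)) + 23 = 5718257 /248644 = 23.00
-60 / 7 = -8.57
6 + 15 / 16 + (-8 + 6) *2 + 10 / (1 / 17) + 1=2783 / 16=173.94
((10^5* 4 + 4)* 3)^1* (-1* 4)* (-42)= 201602016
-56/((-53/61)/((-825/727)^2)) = 2325015000/28012037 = 83.00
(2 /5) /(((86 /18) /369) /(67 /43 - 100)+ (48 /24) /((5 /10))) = 28115586 /281146615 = 0.10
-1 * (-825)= 825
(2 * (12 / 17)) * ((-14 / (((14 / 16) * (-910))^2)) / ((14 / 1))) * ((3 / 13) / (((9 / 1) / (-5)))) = 128 / 448374745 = 0.00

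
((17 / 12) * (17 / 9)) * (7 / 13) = 2023 / 1404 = 1.44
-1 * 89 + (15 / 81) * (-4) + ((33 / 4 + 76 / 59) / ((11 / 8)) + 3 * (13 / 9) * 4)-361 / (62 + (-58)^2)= -1312257823 / 20011266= -65.58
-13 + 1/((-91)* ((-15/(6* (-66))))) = -6047/455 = -13.29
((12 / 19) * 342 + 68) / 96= 2.96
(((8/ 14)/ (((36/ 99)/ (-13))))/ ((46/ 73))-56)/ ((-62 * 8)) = 28471/ 159712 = 0.18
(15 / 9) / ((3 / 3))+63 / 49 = 62 / 21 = 2.95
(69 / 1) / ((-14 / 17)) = -1173 / 14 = -83.79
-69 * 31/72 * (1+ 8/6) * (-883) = 4407053/72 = 61209.07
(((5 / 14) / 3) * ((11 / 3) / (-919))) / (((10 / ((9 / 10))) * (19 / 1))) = -11 / 4889080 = -0.00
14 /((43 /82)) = 1148 /43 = 26.70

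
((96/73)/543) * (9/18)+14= 184998/13213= 14.00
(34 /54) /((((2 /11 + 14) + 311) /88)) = 16456 /96579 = 0.17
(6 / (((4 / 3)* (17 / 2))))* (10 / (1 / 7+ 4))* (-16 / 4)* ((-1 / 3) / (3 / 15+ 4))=0.41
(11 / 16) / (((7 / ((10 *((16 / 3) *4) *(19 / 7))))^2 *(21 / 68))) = 6912716800 / 453789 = 15233.33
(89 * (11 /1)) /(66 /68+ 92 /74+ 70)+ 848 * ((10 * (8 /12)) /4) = 1426.89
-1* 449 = -449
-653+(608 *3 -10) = 1161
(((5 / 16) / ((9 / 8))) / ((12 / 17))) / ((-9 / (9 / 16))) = -85 / 3456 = -0.02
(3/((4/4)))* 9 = 27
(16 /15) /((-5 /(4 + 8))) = -2.56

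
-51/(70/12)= -306/35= -8.74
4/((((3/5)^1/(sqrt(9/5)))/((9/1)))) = 36 * sqrt(5) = 80.50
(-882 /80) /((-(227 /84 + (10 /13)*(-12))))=-1.69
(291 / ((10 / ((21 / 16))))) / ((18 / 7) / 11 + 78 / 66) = 470547 / 17440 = 26.98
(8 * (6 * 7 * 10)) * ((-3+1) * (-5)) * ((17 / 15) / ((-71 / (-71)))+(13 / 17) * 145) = 63983360 / 17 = 3763727.06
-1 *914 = -914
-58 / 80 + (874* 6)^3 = 5768302671331 / 40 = 144207566783.28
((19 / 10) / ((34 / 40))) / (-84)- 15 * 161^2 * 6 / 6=-277613929 / 714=-388815.03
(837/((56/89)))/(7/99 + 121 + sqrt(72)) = 10.27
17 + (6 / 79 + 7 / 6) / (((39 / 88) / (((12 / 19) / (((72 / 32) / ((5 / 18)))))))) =4297097 / 249561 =17.22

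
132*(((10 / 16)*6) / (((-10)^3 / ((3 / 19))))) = -297 / 3800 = -0.08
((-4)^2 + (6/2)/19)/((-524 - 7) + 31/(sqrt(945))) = -154051065/5062591496 - 28551 * sqrt(105)/5062591496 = -0.03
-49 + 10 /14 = -338 /7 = -48.29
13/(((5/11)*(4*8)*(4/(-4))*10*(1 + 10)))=-13/1600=-0.01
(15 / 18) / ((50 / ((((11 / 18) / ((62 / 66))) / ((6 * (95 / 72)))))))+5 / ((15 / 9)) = 265171 / 88350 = 3.00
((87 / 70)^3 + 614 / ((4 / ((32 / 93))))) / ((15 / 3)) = 1746056779 / 159495000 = 10.95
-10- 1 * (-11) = 1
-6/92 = -3/46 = -0.07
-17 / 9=-1.89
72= 72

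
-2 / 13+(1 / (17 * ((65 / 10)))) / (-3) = -8 / 51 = -0.16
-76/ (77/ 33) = -228/ 7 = -32.57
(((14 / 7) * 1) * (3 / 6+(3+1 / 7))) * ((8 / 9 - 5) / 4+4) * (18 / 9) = 1819 / 42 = 43.31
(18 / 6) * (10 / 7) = 30 / 7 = 4.29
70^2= 4900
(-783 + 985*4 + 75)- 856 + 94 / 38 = 45191 / 19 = 2378.47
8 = 8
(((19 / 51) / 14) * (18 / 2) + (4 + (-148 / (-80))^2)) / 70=364711 / 3332000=0.11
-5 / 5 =-1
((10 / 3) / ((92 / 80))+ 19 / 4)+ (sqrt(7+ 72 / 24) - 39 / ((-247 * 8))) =sqrt(10)+ 80425 / 10488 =10.83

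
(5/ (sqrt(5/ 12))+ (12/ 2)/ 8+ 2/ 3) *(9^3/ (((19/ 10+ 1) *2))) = 20655/ 116+ 7290 *sqrt(15)/ 29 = 1151.65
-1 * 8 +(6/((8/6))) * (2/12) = -29/4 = -7.25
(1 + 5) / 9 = 2 / 3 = 0.67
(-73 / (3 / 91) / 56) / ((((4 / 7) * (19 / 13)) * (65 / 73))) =-484939 / 9120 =-53.17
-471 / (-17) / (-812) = -471 / 13804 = -0.03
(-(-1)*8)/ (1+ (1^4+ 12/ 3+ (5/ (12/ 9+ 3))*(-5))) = 104/ 3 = 34.67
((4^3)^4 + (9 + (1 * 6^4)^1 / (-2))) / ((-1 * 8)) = -16776577 / 8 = -2097072.12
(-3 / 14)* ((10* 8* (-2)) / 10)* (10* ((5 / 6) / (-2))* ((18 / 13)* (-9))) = 178.02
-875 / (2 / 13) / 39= -875 / 6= -145.83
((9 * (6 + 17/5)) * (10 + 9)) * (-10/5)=-16074/5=-3214.80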